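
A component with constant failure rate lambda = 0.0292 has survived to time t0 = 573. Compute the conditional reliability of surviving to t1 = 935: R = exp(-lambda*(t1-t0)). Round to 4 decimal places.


lambda = 0.0292
t0 = 573, t1 = 935
t1 - t0 = 362
lambda * (t1-t0) = 0.0292 * 362 = 10.5704
R = exp(-10.5704)
R = 0.0

0.0


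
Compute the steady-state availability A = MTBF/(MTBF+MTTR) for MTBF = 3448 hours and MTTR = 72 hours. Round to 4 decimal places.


MTBF = 3448
MTTR = 72
MTBF + MTTR = 3520
A = 3448 / 3520
A = 0.9795

0.9795


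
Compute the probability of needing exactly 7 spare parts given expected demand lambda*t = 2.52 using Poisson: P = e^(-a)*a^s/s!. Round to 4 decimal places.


a = 2.52, s = 7
e^(-a) = e^(-2.52) = 0.0805
a^s = 2.52^7 = 645.3626
s! = 5040
P = 0.0805 * 645.3626 / 5040
P = 0.0103

0.0103


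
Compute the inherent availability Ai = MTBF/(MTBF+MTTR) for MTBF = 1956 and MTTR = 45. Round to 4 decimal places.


MTBF = 1956
MTTR = 45
MTBF + MTTR = 2001
Ai = 1956 / 2001
Ai = 0.9775

0.9775


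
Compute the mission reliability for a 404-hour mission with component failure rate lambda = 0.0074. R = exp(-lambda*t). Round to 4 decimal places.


lambda = 0.0074
mission_time = 404
lambda * t = 0.0074 * 404 = 2.9896
R = exp(-2.9896)
R = 0.0503

0.0503


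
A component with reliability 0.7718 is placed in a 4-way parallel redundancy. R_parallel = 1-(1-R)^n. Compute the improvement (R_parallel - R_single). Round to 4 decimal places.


R_single = 0.7718, n = 4
1 - R_single = 0.2282
(1 - R_single)^n = 0.2282^4 = 0.0027
R_parallel = 1 - 0.0027 = 0.9973
Improvement = 0.9973 - 0.7718
Improvement = 0.2255

0.2255


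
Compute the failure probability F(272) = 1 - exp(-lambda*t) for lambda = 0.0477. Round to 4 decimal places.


lambda = 0.0477, t = 272
lambda * t = 12.9744
exp(-12.9744) = 0.0
F(t) = 1 - 0.0
F(t) = 1.0

1.0


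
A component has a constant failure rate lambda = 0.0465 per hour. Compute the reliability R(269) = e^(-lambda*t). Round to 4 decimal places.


lambda = 0.0465
t = 269
lambda * t = 12.5085
R(t) = e^(-12.5085)
R(t) = 0.0

0.0


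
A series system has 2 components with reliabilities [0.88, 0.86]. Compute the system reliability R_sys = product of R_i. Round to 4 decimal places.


Components: [0.88, 0.86]
After component 1 (R=0.88): product = 0.88
After component 2 (R=0.86): product = 0.7568
R_sys = 0.7568

0.7568


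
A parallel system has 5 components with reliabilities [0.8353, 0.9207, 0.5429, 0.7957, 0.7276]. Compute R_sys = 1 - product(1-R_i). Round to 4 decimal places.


Components: [0.8353, 0.9207, 0.5429, 0.7957, 0.7276]
(1 - 0.8353) = 0.1647, running product = 0.1647
(1 - 0.9207) = 0.0793, running product = 0.0131
(1 - 0.5429) = 0.4571, running product = 0.006
(1 - 0.7957) = 0.2043, running product = 0.0012
(1 - 0.7276) = 0.2724, running product = 0.0003
Product of (1-R_i) = 0.0003
R_sys = 1 - 0.0003 = 0.9997

0.9997


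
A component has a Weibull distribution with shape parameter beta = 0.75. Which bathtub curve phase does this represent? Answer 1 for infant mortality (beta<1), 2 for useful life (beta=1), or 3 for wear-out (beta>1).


beta = 0.75
Compare beta to 1:
beta < 1 => infant mortality (phase 1)
beta = 1 => useful life (phase 2)
beta > 1 => wear-out (phase 3)
Since beta = 0.75, this is infant mortality (decreasing failure rate)
Phase = 1

1


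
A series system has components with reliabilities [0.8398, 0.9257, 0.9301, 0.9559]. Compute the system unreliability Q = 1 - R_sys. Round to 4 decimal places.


Components: [0.8398, 0.9257, 0.9301, 0.9559]
After component 1: product = 0.8398
After component 2: product = 0.7774
After component 3: product = 0.7231
After component 4: product = 0.6912
R_sys = 0.6912
Q = 1 - 0.6912 = 0.3088

0.3088


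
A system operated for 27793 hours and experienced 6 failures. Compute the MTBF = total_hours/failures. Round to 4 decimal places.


total_hours = 27793
failures = 6
MTBF = 27793 / 6
MTBF = 4632.1667

4632.1667


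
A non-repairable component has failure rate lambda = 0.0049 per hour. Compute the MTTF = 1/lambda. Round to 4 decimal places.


lambda = 0.0049
MTTF = 1 / 0.0049
MTTF = 204.0816

204.0816


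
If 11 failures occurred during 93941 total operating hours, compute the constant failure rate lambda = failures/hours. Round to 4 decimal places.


failures = 11
total_hours = 93941
lambda = 11 / 93941
lambda = 0.0001

0.0001


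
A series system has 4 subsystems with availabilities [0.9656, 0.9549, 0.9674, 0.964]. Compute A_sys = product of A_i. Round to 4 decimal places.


Subsystems: [0.9656, 0.9549, 0.9674, 0.964]
After subsystem 1 (A=0.9656): product = 0.9656
After subsystem 2 (A=0.9549): product = 0.9221
After subsystem 3 (A=0.9674): product = 0.892
After subsystem 4 (A=0.964): product = 0.8599
A_sys = 0.8599

0.8599


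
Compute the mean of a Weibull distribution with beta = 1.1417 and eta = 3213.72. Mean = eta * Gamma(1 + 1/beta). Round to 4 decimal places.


beta = 1.1417, eta = 3213.72
1/beta = 0.8759
1 + 1/beta = 1.8759
Gamma(1.8759) = 0.9537
Mean = 3213.72 * 0.9537
Mean = 3065.0296

3065.0296


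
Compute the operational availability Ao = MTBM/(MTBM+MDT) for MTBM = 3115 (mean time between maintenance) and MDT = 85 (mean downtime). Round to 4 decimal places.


MTBM = 3115
MDT = 85
MTBM + MDT = 3200
Ao = 3115 / 3200
Ao = 0.9734

0.9734


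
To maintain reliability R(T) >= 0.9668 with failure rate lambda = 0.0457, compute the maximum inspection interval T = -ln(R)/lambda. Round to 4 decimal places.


R_target = 0.9668
lambda = 0.0457
-ln(0.9668) = 0.0338
T = 0.0338 / 0.0457
T = 0.7388

0.7388


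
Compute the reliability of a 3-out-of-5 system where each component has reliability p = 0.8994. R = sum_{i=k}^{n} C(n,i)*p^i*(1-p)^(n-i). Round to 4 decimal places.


k = 3, n = 5, p = 0.8994
i=3: C(5,3)=10 * 0.8994^3 * 0.1006^2 = 0.0736
i=4: C(5,4)=5 * 0.8994^4 * 0.1006^1 = 0.3291
i=5: C(5,5)=1 * 0.8994^5 * 0.1006^0 = 0.5885
R = sum of terms = 0.9913

0.9913


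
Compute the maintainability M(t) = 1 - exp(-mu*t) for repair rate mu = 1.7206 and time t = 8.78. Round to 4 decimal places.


mu = 1.7206, t = 8.78
mu * t = 1.7206 * 8.78 = 15.1069
exp(-15.1069) = 0.0
M(t) = 1 - 0.0
M(t) = 1.0

1.0


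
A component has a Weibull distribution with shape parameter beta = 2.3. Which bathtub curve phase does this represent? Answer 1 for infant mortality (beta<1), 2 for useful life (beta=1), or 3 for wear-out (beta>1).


beta = 2.3
Compare beta to 1:
beta < 1 => infant mortality (phase 1)
beta = 1 => useful life (phase 2)
beta > 1 => wear-out (phase 3)
Since beta = 2.3, this is wear-out (increasing failure rate)
Phase = 3

3


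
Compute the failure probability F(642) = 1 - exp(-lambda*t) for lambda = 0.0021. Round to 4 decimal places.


lambda = 0.0021, t = 642
lambda * t = 1.3482
exp(-1.3482) = 0.2597
F(t) = 1 - 0.2597
F(t) = 0.7403

0.7403


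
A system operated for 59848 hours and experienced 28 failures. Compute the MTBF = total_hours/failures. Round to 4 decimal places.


total_hours = 59848
failures = 28
MTBF = 59848 / 28
MTBF = 2137.4286

2137.4286


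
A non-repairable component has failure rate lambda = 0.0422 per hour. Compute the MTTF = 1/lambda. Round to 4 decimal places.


lambda = 0.0422
MTTF = 1 / 0.0422
MTTF = 23.6967

23.6967


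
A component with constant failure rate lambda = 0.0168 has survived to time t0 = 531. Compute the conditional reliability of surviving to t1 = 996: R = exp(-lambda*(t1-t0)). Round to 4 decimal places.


lambda = 0.0168
t0 = 531, t1 = 996
t1 - t0 = 465
lambda * (t1-t0) = 0.0168 * 465 = 7.812
R = exp(-7.812)
R = 0.0004

0.0004


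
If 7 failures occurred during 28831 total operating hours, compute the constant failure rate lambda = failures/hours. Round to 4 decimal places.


failures = 7
total_hours = 28831
lambda = 7 / 28831
lambda = 0.0002

0.0002


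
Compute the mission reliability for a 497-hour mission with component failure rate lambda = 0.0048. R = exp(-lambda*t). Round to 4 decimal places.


lambda = 0.0048
mission_time = 497
lambda * t = 0.0048 * 497 = 2.3856
R = exp(-2.3856)
R = 0.092

0.092


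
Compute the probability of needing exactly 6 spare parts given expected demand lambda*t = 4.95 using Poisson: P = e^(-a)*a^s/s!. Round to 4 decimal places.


a = 4.95, s = 6
e^(-a) = e^(-4.95) = 0.0071
a^s = 4.95^6 = 14710.6273
s! = 720
P = 0.0071 * 14710.6273 / 720
P = 0.1447

0.1447


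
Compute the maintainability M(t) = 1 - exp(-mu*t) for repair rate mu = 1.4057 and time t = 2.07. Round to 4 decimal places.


mu = 1.4057, t = 2.07
mu * t = 1.4057 * 2.07 = 2.9098
exp(-2.9098) = 0.0545
M(t) = 1 - 0.0545
M(t) = 0.9455

0.9455


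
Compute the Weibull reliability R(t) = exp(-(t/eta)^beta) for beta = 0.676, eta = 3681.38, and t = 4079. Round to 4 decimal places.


beta = 0.676, eta = 3681.38, t = 4079
t/eta = 4079 / 3681.38 = 1.108
(t/eta)^beta = 1.108^0.676 = 1.0718
R(t) = exp(-1.0718)
R(t) = 0.3424

0.3424


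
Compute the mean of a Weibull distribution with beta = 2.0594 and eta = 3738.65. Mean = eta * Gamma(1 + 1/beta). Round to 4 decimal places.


beta = 2.0594, eta = 3738.65
1/beta = 0.4856
1 + 1/beta = 1.4856
Gamma(1.4856) = 0.8858
Mean = 3738.65 * 0.8858
Mean = 3311.8725

3311.8725


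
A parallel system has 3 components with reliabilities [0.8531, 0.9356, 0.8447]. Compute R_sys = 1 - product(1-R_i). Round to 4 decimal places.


Components: [0.8531, 0.9356, 0.8447]
(1 - 0.8531) = 0.1469, running product = 0.1469
(1 - 0.9356) = 0.0644, running product = 0.0095
(1 - 0.8447) = 0.1553, running product = 0.0015
Product of (1-R_i) = 0.0015
R_sys = 1 - 0.0015 = 0.9985

0.9985


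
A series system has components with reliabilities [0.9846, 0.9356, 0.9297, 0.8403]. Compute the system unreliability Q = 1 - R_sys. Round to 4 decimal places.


Components: [0.9846, 0.9356, 0.9297, 0.8403]
After component 1: product = 0.9846
After component 2: product = 0.9212
After component 3: product = 0.8564
After component 4: product = 0.7197
R_sys = 0.7197
Q = 1 - 0.7197 = 0.2803

0.2803


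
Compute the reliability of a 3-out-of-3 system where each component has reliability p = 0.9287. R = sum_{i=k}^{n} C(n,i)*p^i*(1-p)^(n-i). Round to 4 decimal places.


k = 3, n = 3, p = 0.9287
i=3: C(3,3)=1 * 0.9287^3 * 0.0713^0 = 0.801
R = sum of terms = 0.801

0.801


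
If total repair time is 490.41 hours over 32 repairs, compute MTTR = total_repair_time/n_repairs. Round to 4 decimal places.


total_repair_time = 490.41
n_repairs = 32
MTTR = 490.41 / 32
MTTR = 15.3253

15.3253


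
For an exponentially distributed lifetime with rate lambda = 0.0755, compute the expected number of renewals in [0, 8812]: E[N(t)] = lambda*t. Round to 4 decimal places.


lambda = 0.0755
t = 8812
E[N(t)] = lambda * t
E[N(t)] = 0.0755 * 8812
E[N(t)] = 665.306

665.306


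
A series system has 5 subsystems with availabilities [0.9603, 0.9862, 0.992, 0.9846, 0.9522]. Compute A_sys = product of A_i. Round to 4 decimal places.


Subsystems: [0.9603, 0.9862, 0.992, 0.9846, 0.9522]
After subsystem 1 (A=0.9603): product = 0.9603
After subsystem 2 (A=0.9862): product = 0.947
After subsystem 3 (A=0.992): product = 0.9395
After subsystem 4 (A=0.9846): product = 0.925
After subsystem 5 (A=0.9522): product = 0.8808
A_sys = 0.8808

0.8808


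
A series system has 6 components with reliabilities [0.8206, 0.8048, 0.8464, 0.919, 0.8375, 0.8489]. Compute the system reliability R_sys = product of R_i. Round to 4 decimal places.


Components: [0.8206, 0.8048, 0.8464, 0.919, 0.8375, 0.8489]
After component 1 (R=0.8206): product = 0.8206
After component 2 (R=0.8048): product = 0.6604
After component 3 (R=0.8464): product = 0.559
After component 4 (R=0.919): product = 0.5137
After component 5 (R=0.8375): product = 0.4302
After component 6 (R=0.8489): product = 0.3652
R_sys = 0.3652

0.3652


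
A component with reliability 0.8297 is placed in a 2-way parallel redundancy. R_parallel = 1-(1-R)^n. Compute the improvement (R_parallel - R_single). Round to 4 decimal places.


R_single = 0.8297, n = 2
1 - R_single = 0.1703
(1 - R_single)^n = 0.1703^2 = 0.029
R_parallel = 1 - 0.029 = 0.971
Improvement = 0.971 - 0.8297
Improvement = 0.1413

0.1413


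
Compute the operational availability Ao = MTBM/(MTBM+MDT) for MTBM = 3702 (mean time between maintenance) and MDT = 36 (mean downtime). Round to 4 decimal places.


MTBM = 3702
MDT = 36
MTBM + MDT = 3738
Ao = 3702 / 3738
Ao = 0.9904

0.9904


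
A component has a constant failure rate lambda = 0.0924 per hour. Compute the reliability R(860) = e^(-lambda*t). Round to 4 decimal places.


lambda = 0.0924
t = 860
lambda * t = 79.464
R(t) = e^(-79.464)
R(t) = 0.0

0.0


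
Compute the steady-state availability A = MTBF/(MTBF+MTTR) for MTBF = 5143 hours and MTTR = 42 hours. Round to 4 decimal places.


MTBF = 5143
MTTR = 42
MTBF + MTTR = 5185
A = 5143 / 5185
A = 0.9919

0.9919


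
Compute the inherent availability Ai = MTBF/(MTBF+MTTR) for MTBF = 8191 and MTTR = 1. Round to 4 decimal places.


MTBF = 8191
MTTR = 1
MTBF + MTTR = 8192
Ai = 8191 / 8192
Ai = 0.9999

0.9999


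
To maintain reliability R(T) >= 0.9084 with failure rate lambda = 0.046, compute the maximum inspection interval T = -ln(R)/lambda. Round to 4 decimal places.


R_target = 0.9084
lambda = 0.046
-ln(0.9084) = 0.0961
T = 0.0961 / 0.046
T = 2.0885

2.0885


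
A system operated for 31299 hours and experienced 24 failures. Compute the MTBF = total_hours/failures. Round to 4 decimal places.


total_hours = 31299
failures = 24
MTBF = 31299 / 24
MTBF = 1304.125

1304.125


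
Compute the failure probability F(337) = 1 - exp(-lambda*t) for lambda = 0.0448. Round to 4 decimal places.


lambda = 0.0448, t = 337
lambda * t = 15.0976
exp(-15.0976) = 0.0
F(t) = 1 - 0.0
F(t) = 1.0

1.0


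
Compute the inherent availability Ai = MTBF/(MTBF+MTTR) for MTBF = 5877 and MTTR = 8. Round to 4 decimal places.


MTBF = 5877
MTTR = 8
MTBF + MTTR = 5885
Ai = 5877 / 5885
Ai = 0.9986

0.9986


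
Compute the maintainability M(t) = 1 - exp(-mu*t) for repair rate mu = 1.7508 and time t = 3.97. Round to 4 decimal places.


mu = 1.7508, t = 3.97
mu * t = 1.7508 * 3.97 = 6.9507
exp(-6.9507) = 0.001
M(t) = 1 - 0.001
M(t) = 0.999

0.999


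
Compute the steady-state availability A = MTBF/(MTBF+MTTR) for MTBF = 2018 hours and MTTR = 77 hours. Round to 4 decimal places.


MTBF = 2018
MTTR = 77
MTBF + MTTR = 2095
A = 2018 / 2095
A = 0.9632

0.9632


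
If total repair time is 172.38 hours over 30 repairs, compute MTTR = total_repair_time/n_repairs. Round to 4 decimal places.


total_repair_time = 172.38
n_repairs = 30
MTTR = 172.38 / 30
MTTR = 5.746

5.746


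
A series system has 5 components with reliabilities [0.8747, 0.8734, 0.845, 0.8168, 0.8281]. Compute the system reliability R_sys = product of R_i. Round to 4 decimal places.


Components: [0.8747, 0.8734, 0.845, 0.8168, 0.8281]
After component 1 (R=0.8747): product = 0.8747
After component 2 (R=0.8734): product = 0.764
After component 3 (R=0.845): product = 0.6455
After component 4 (R=0.8168): product = 0.5273
After component 5 (R=0.8281): product = 0.4366
R_sys = 0.4366

0.4366


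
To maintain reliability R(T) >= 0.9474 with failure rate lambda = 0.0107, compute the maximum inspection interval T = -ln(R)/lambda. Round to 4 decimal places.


R_target = 0.9474
lambda = 0.0107
-ln(0.9474) = 0.054
T = 0.054 / 0.0107
T = 5.0499

5.0499


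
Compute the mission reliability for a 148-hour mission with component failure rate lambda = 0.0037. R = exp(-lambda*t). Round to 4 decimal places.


lambda = 0.0037
mission_time = 148
lambda * t = 0.0037 * 148 = 0.5476
R = exp(-0.5476)
R = 0.5783

0.5783


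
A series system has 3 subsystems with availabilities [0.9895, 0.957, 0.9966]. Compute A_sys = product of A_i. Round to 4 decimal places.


Subsystems: [0.9895, 0.957, 0.9966]
After subsystem 1 (A=0.9895): product = 0.9895
After subsystem 2 (A=0.957): product = 0.947
After subsystem 3 (A=0.9966): product = 0.9437
A_sys = 0.9437

0.9437


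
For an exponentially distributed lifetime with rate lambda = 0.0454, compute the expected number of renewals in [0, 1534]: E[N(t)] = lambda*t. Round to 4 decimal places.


lambda = 0.0454
t = 1534
E[N(t)] = lambda * t
E[N(t)] = 0.0454 * 1534
E[N(t)] = 69.6436

69.6436


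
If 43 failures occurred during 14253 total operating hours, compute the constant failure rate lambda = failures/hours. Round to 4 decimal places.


failures = 43
total_hours = 14253
lambda = 43 / 14253
lambda = 0.003

0.003


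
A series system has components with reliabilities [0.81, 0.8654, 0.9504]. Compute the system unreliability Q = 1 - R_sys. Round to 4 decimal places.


Components: [0.81, 0.8654, 0.9504]
After component 1: product = 0.81
After component 2: product = 0.701
After component 3: product = 0.6662
R_sys = 0.6662
Q = 1 - 0.6662 = 0.3338

0.3338


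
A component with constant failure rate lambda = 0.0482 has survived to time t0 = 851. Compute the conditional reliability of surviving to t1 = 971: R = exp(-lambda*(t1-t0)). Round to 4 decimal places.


lambda = 0.0482
t0 = 851, t1 = 971
t1 - t0 = 120
lambda * (t1-t0) = 0.0482 * 120 = 5.784
R = exp(-5.784)
R = 0.0031

0.0031


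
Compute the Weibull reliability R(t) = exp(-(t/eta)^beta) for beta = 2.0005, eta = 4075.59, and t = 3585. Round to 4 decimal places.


beta = 2.0005, eta = 4075.59, t = 3585
t/eta = 3585 / 4075.59 = 0.8796
(t/eta)^beta = 0.8796^2.0005 = 0.7737
R(t) = exp(-0.7737)
R(t) = 0.4613

0.4613


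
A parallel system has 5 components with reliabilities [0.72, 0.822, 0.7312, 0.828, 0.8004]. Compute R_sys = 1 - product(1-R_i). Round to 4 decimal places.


Components: [0.72, 0.822, 0.7312, 0.828, 0.8004]
(1 - 0.72) = 0.28, running product = 0.28
(1 - 0.822) = 0.178, running product = 0.0498
(1 - 0.7312) = 0.2688, running product = 0.0134
(1 - 0.828) = 0.172, running product = 0.0023
(1 - 0.8004) = 0.1996, running product = 0.0005
Product of (1-R_i) = 0.0005
R_sys = 1 - 0.0005 = 0.9995

0.9995


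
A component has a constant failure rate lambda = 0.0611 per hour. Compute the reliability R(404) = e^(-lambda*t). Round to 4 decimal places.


lambda = 0.0611
t = 404
lambda * t = 24.6844
R(t) = e^(-24.6844)
R(t) = 0.0

0.0


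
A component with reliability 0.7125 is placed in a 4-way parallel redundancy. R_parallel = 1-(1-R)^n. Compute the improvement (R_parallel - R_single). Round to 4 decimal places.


R_single = 0.7125, n = 4
1 - R_single = 0.2875
(1 - R_single)^n = 0.2875^4 = 0.0068
R_parallel = 1 - 0.0068 = 0.9932
Improvement = 0.9932 - 0.7125
Improvement = 0.2807

0.2807


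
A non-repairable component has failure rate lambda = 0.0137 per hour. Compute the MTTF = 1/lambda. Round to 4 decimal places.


lambda = 0.0137
MTTF = 1 / 0.0137
MTTF = 72.9927

72.9927


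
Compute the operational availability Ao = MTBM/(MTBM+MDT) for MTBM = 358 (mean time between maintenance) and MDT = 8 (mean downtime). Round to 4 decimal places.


MTBM = 358
MDT = 8
MTBM + MDT = 366
Ao = 358 / 366
Ao = 0.9781

0.9781


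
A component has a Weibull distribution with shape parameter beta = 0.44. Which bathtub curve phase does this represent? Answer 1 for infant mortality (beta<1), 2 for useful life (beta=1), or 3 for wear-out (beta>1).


beta = 0.44
Compare beta to 1:
beta < 1 => infant mortality (phase 1)
beta = 1 => useful life (phase 2)
beta > 1 => wear-out (phase 3)
Since beta = 0.44, this is infant mortality (decreasing failure rate)
Phase = 1

1


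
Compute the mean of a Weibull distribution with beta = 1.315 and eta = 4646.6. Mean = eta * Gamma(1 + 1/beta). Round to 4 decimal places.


beta = 1.315, eta = 4646.6
1/beta = 0.7605
1 + 1/beta = 1.7605
Gamma(1.7605) = 0.9215
Mean = 4646.6 * 0.9215
Mean = 4281.7592

4281.7592


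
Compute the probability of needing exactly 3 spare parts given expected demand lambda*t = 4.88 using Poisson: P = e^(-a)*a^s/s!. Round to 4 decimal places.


a = 4.88, s = 3
e^(-a) = e^(-4.88) = 0.0076
a^s = 4.88^3 = 116.2143
s! = 6
P = 0.0076 * 116.2143 / 6
P = 0.1471

0.1471


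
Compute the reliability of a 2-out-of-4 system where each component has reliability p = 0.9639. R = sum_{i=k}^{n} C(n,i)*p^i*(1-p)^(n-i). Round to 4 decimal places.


k = 2, n = 4, p = 0.9639
i=2: C(4,2)=6 * 0.9639^2 * 0.0361^2 = 0.0073
i=3: C(4,3)=4 * 0.9639^3 * 0.0361^1 = 0.1293
i=4: C(4,4)=1 * 0.9639^4 * 0.0361^0 = 0.8632
R = sum of terms = 0.9998

0.9998


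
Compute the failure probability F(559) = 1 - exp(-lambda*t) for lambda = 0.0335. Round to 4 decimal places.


lambda = 0.0335, t = 559
lambda * t = 18.7265
exp(-18.7265) = 0.0
F(t) = 1 - 0.0
F(t) = 1.0

1.0


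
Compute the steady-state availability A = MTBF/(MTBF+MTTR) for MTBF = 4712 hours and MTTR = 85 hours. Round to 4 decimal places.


MTBF = 4712
MTTR = 85
MTBF + MTTR = 4797
A = 4712 / 4797
A = 0.9823

0.9823


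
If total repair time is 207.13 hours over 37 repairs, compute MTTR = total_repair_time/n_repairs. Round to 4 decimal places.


total_repair_time = 207.13
n_repairs = 37
MTTR = 207.13 / 37
MTTR = 5.5981

5.5981


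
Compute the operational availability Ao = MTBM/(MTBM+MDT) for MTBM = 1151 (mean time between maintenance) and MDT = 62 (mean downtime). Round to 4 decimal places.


MTBM = 1151
MDT = 62
MTBM + MDT = 1213
Ao = 1151 / 1213
Ao = 0.9489

0.9489


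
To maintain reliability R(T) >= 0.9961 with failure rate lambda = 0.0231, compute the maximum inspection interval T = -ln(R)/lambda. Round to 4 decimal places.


R_target = 0.9961
lambda = 0.0231
-ln(0.9961) = 0.0039
T = 0.0039 / 0.0231
T = 0.1692

0.1692


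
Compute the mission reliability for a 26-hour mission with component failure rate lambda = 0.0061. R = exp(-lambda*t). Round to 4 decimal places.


lambda = 0.0061
mission_time = 26
lambda * t = 0.0061 * 26 = 0.1586
R = exp(-0.1586)
R = 0.8533

0.8533


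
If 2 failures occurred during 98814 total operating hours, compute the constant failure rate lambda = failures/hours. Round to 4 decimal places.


failures = 2
total_hours = 98814
lambda = 2 / 98814
lambda = 0.0

0.0


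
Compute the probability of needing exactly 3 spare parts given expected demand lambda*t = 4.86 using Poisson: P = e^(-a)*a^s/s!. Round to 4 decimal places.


a = 4.86, s = 3
e^(-a) = e^(-4.86) = 0.0078
a^s = 4.86^3 = 114.7913
s! = 6
P = 0.0078 * 114.7913 / 6
P = 0.1483

0.1483


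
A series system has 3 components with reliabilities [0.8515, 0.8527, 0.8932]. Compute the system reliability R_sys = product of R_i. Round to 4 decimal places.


Components: [0.8515, 0.8527, 0.8932]
After component 1 (R=0.8515): product = 0.8515
After component 2 (R=0.8527): product = 0.7261
After component 3 (R=0.8932): product = 0.6485
R_sys = 0.6485

0.6485


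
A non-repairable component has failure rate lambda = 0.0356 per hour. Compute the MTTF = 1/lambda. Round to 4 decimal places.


lambda = 0.0356
MTTF = 1 / 0.0356
MTTF = 28.0899

28.0899


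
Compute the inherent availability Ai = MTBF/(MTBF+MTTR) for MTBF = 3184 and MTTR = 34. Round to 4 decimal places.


MTBF = 3184
MTTR = 34
MTBF + MTTR = 3218
Ai = 3184 / 3218
Ai = 0.9894

0.9894


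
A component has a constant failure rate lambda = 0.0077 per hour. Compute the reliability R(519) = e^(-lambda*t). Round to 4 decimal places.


lambda = 0.0077
t = 519
lambda * t = 3.9963
R(t) = e^(-3.9963)
R(t) = 0.0184

0.0184


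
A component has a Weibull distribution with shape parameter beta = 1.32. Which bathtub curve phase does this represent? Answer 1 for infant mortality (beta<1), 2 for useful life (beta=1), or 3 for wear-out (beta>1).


beta = 1.32
Compare beta to 1:
beta < 1 => infant mortality (phase 1)
beta = 1 => useful life (phase 2)
beta > 1 => wear-out (phase 3)
Since beta = 1.32, this is wear-out (increasing failure rate)
Phase = 3

3


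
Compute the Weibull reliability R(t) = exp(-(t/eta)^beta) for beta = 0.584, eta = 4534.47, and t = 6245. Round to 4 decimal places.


beta = 0.584, eta = 4534.47, t = 6245
t/eta = 6245 / 4534.47 = 1.3772
(t/eta)^beta = 1.3772^0.584 = 1.2055
R(t) = exp(-1.2055)
R(t) = 0.2995

0.2995


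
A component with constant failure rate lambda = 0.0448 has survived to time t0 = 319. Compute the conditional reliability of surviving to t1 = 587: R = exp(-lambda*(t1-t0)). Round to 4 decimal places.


lambda = 0.0448
t0 = 319, t1 = 587
t1 - t0 = 268
lambda * (t1-t0) = 0.0448 * 268 = 12.0064
R = exp(-12.0064)
R = 0.0

0.0


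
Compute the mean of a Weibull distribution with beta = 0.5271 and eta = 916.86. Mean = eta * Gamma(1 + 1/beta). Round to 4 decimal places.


beta = 0.5271, eta = 916.86
1/beta = 1.8972
1 + 1/beta = 2.8972
Gamma(2.8972) = 1.8228
Mean = 916.86 * 1.8228
Mean = 1671.2571

1671.2571


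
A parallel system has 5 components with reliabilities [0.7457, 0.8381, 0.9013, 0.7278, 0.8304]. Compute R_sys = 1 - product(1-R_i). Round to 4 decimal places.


Components: [0.7457, 0.8381, 0.9013, 0.7278, 0.8304]
(1 - 0.7457) = 0.2543, running product = 0.2543
(1 - 0.8381) = 0.1619, running product = 0.0412
(1 - 0.9013) = 0.0987, running product = 0.0041
(1 - 0.7278) = 0.2722, running product = 0.0011
(1 - 0.8304) = 0.1696, running product = 0.0002
Product of (1-R_i) = 0.0002
R_sys = 1 - 0.0002 = 0.9998

0.9998


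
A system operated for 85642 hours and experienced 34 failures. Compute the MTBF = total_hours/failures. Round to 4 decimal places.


total_hours = 85642
failures = 34
MTBF = 85642 / 34
MTBF = 2518.8824

2518.8824


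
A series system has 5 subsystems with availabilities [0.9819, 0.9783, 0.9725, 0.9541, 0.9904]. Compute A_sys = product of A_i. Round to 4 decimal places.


Subsystems: [0.9819, 0.9783, 0.9725, 0.9541, 0.9904]
After subsystem 1 (A=0.9819): product = 0.9819
After subsystem 2 (A=0.9783): product = 0.9606
After subsystem 3 (A=0.9725): product = 0.9342
After subsystem 4 (A=0.9541): product = 0.8913
After subsystem 5 (A=0.9904): product = 0.8827
A_sys = 0.8827

0.8827


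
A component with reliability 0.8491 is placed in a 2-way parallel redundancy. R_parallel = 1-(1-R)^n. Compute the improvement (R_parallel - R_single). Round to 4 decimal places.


R_single = 0.8491, n = 2
1 - R_single = 0.1509
(1 - R_single)^n = 0.1509^2 = 0.0228
R_parallel = 1 - 0.0228 = 0.9772
Improvement = 0.9772 - 0.8491
Improvement = 0.1281

0.1281


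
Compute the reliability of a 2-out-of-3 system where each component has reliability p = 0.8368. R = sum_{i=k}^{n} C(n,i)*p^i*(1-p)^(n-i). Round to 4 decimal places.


k = 2, n = 3, p = 0.8368
i=2: C(3,2)=3 * 0.8368^2 * 0.1632^1 = 0.3428
i=3: C(3,3)=1 * 0.8368^3 * 0.1632^0 = 0.586
R = sum of terms = 0.9288

0.9288


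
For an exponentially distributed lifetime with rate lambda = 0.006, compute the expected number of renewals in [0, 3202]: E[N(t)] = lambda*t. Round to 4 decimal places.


lambda = 0.006
t = 3202
E[N(t)] = lambda * t
E[N(t)] = 0.006 * 3202
E[N(t)] = 19.212

19.212


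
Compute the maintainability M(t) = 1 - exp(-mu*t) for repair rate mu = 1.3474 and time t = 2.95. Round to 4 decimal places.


mu = 1.3474, t = 2.95
mu * t = 1.3474 * 2.95 = 3.9748
exp(-3.9748) = 0.0188
M(t) = 1 - 0.0188
M(t) = 0.9812

0.9812


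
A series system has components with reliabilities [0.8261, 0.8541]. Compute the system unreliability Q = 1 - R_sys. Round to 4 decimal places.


Components: [0.8261, 0.8541]
After component 1: product = 0.8261
After component 2: product = 0.7056
R_sys = 0.7056
Q = 1 - 0.7056 = 0.2944

0.2944


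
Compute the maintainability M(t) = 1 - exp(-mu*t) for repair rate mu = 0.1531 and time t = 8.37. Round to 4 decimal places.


mu = 0.1531, t = 8.37
mu * t = 0.1531 * 8.37 = 1.2814
exp(-1.2814) = 0.2776
M(t) = 1 - 0.2776
M(t) = 0.7224

0.7224


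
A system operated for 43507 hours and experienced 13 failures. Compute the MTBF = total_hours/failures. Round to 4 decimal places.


total_hours = 43507
failures = 13
MTBF = 43507 / 13
MTBF = 3346.6923

3346.6923


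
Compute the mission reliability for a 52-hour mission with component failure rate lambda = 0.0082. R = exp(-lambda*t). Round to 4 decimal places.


lambda = 0.0082
mission_time = 52
lambda * t = 0.0082 * 52 = 0.4264
R = exp(-0.4264)
R = 0.6529

0.6529


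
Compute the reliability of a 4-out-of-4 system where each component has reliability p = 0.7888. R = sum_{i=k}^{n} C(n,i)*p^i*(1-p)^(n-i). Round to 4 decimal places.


k = 4, n = 4, p = 0.7888
i=4: C(4,4)=1 * 0.7888^4 * 0.2112^0 = 0.3871
R = sum of terms = 0.3871

0.3871


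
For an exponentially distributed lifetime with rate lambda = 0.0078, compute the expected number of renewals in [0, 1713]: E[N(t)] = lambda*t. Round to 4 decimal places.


lambda = 0.0078
t = 1713
E[N(t)] = lambda * t
E[N(t)] = 0.0078 * 1713
E[N(t)] = 13.3614

13.3614


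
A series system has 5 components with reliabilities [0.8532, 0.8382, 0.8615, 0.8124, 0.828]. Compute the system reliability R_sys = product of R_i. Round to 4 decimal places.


Components: [0.8532, 0.8382, 0.8615, 0.8124, 0.828]
After component 1 (R=0.8532): product = 0.8532
After component 2 (R=0.8382): product = 0.7152
After component 3 (R=0.8615): product = 0.6161
After component 4 (R=0.8124): product = 0.5005
After component 5 (R=0.828): product = 0.4144
R_sys = 0.4144

0.4144


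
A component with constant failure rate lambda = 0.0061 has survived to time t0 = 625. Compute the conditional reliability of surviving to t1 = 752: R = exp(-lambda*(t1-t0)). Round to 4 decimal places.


lambda = 0.0061
t0 = 625, t1 = 752
t1 - t0 = 127
lambda * (t1-t0) = 0.0061 * 127 = 0.7747
R = exp(-0.7747)
R = 0.4608

0.4608


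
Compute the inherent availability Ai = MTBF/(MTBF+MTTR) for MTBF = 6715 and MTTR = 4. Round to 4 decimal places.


MTBF = 6715
MTTR = 4
MTBF + MTTR = 6719
Ai = 6715 / 6719
Ai = 0.9994

0.9994


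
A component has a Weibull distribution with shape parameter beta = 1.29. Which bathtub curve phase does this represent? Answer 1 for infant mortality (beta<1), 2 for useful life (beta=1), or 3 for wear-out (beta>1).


beta = 1.29
Compare beta to 1:
beta < 1 => infant mortality (phase 1)
beta = 1 => useful life (phase 2)
beta > 1 => wear-out (phase 3)
Since beta = 1.29, this is wear-out (increasing failure rate)
Phase = 3

3


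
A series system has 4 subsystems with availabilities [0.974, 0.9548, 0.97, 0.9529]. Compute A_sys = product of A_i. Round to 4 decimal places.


Subsystems: [0.974, 0.9548, 0.97, 0.9529]
After subsystem 1 (A=0.974): product = 0.974
After subsystem 2 (A=0.9548): product = 0.93
After subsystem 3 (A=0.97): product = 0.9021
After subsystem 4 (A=0.9529): product = 0.8596
A_sys = 0.8596

0.8596


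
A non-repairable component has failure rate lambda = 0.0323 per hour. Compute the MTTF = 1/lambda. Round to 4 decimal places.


lambda = 0.0323
MTTF = 1 / 0.0323
MTTF = 30.9598

30.9598


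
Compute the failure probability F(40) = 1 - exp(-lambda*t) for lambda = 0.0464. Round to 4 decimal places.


lambda = 0.0464, t = 40
lambda * t = 1.856
exp(-1.856) = 0.1563
F(t) = 1 - 0.1563
F(t) = 0.8437

0.8437


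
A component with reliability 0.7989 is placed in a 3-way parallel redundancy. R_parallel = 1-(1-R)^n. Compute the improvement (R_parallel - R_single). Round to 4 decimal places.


R_single = 0.7989, n = 3
1 - R_single = 0.2011
(1 - R_single)^n = 0.2011^3 = 0.0081
R_parallel = 1 - 0.0081 = 0.9919
Improvement = 0.9919 - 0.7989
Improvement = 0.193

0.193


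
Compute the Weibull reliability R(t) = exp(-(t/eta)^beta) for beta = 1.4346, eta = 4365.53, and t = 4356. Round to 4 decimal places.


beta = 1.4346, eta = 4365.53, t = 4356
t/eta = 4356 / 4365.53 = 0.9978
(t/eta)^beta = 0.9978^1.4346 = 0.9969
R(t) = exp(-0.9969)
R(t) = 0.369

0.369


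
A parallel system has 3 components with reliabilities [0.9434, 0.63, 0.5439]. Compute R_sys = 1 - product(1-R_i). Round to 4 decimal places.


Components: [0.9434, 0.63, 0.5439]
(1 - 0.9434) = 0.0566, running product = 0.0566
(1 - 0.63) = 0.37, running product = 0.0209
(1 - 0.5439) = 0.4561, running product = 0.0096
Product of (1-R_i) = 0.0096
R_sys = 1 - 0.0096 = 0.9904

0.9904


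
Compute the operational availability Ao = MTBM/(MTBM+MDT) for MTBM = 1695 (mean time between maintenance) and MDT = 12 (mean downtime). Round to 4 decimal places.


MTBM = 1695
MDT = 12
MTBM + MDT = 1707
Ao = 1695 / 1707
Ao = 0.993

0.993


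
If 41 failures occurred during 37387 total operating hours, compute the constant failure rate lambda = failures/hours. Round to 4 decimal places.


failures = 41
total_hours = 37387
lambda = 41 / 37387
lambda = 0.0011

0.0011


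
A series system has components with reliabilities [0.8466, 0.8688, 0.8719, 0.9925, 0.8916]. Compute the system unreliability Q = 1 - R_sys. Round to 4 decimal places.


Components: [0.8466, 0.8688, 0.8719, 0.9925, 0.8916]
After component 1: product = 0.8466
After component 2: product = 0.7355
After component 3: product = 0.6413
After component 4: product = 0.6365
After component 5: product = 0.5675
R_sys = 0.5675
Q = 1 - 0.5675 = 0.4325

0.4325


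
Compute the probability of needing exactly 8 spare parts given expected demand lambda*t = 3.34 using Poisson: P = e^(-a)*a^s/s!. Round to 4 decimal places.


a = 3.34, s = 8
e^(-a) = e^(-3.34) = 0.0354
a^s = 3.34^8 = 15487.1582
s! = 40320
P = 0.0354 * 15487.1582 / 40320
P = 0.0136

0.0136


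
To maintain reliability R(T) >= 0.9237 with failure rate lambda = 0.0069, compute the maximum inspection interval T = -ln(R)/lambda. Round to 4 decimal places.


R_target = 0.9237
lambda = 0.0069
-ln(0.9237) = 0.0794
T = 0.0794 / 0.0069
T = 11.5026

11.5026


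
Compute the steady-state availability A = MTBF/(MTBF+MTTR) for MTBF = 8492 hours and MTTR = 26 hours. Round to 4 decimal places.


MTBF = 8492
MTTR = 26
MTBF + MTTR = 8518
A = 8492 / 8518
A = 0.9969

0.9969


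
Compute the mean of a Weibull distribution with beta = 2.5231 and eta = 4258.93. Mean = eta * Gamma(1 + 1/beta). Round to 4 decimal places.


beta = 2.5231, eta = 4258.93
1/beta = 0.3963
1 + 1/beta = 1.3963
Gamma(1.3963) = 0.8875
Mean = 4258.93 * 0.8875
Mean = 3779.6701

3779.6701


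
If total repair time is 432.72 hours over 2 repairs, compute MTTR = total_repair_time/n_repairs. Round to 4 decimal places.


total_repair_time = 432.72
n_repairs = 2
MTTR = 432.72 / 2
MTTR = 216.36

216.36


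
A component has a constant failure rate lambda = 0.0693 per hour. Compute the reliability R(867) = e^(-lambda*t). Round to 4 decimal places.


lambda = 0.0693
t = 867
lambda * t = 60.0831
R(t) = e^(-60.0831)
R(t) = 0.0

0.0


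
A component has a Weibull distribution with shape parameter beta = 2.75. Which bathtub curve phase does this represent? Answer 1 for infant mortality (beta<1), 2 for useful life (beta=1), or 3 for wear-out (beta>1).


beta = 2.75
Compare beta to 1:
beta < 1 => infant mortality (phase 1)
beta = 1 => useful life (phase 2)
beta > 1 => wear-out (phase 3)
Since beta = 2.75, this is wear-out (increasing failure rate)
Phase = 3

3


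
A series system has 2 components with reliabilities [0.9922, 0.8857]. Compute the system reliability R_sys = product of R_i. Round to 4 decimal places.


Components: [0.9922, 0.8857]
After component 1 (R=0.9922): product = 0.9922
After component 2 (R=0.8857): product = 0.8788
R_sys = 0.8788

0.8788


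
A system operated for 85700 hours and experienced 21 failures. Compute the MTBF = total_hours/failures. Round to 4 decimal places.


total_hours = 85700
failures = 21
MTBF = 85700 / 21
MTBF = 4080.9524

4080.9524


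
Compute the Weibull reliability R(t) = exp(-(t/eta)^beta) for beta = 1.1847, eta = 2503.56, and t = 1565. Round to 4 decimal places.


beta = 1.1847, eta = 2503.56, t = 1565
t/eta = 1565 / 2503.56 = 0.6251
(t/eta)^beta = 0.6251^1.1847 = 0.5732
R(t) = exp(-0.5732)
R(t) = 0.5637

0.5637


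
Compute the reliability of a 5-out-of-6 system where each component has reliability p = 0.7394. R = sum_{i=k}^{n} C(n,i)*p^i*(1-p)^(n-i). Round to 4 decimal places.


k = 5, n = 6, p = 0.7394
i=5: C(6,5)=6 * 0.7394^5 * 0.2606^1 = 0.3456
i=6: C(6,6)=1 * 0.7394^6 * 0.2606^0 = 0.1634
R = sum of terms = 0.509

0.509


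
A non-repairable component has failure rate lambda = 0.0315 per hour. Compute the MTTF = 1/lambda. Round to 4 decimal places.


lambda = 0.0315
MTTF = 1 / 0.0315
MTTF = 31.746

31.746


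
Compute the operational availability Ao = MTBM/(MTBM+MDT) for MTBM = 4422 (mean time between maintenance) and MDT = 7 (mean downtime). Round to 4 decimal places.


MTBM = 4422
MDT = 7
MTBM + MDT = 4429
Ao = 4422 / 4429
Ao = 0.9984

0.9984


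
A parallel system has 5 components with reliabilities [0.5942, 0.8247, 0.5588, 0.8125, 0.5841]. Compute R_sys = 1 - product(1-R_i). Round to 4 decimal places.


Components: [0.5942, 0.8247, 0.5588, 0.8125, 0.5841]
(1 - 0.5942) = 0.4058, running product = 0.4058
(1 - 0.8247) = 0.1753, running product = 0.0711
(1 - 0.5588) = 0.4412, running product = 0.0314
(1 - 0.8125) = 0.1875, running product = 0.0059
(1 - 0.5841) = 0.4159, running product = 0.0024
Product of (1-R_i) = 0.0024
R_sys = 1 - 0.0024 = 0.9976

0.9976


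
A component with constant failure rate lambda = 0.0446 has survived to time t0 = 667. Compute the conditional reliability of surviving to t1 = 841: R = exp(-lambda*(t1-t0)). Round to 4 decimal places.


lambda = 0.0446
t0 = 667, t1 = 841
t1 - t0 = 174
lambda * (t1-t0) = 0.0446 * 174 = 7.7604
R = exp(-7.7604)
R = 0.0004

0.0004


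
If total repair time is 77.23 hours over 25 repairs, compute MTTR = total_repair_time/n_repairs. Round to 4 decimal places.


total_repair_time = 77.23
n_repairs = 25
MTTR = 77.23 / 25
MTTR = 3.0892

3.0892


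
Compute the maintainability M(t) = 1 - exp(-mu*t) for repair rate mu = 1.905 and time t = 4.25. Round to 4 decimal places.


mu = 1.905, t = 4.25
mu * t = 1.905 * 4.25 = 8.0962
exp(-8.0962) = 0.0003
M(t) = 1 - 0.0003
M(t) = 0.9997

0.9997


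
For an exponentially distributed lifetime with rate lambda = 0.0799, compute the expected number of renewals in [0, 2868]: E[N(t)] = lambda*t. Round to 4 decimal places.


lambda = 0.0799
t = 2868
E[N(t)] = lambda * t
E[N(t)] = 0.0799 * 2868
E[N(t)] = 229.1532

229.1532


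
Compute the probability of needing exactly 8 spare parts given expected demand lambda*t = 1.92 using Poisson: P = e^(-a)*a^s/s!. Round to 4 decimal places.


a = 1.92, s = 8
e^(-a) = e^(-1.92) = 0.1466
a^s = 1.92^8 = 184.6757
s! = 40320
P = 0.1466 * 184.6757 / 40320
P = 0.0007

0.0007


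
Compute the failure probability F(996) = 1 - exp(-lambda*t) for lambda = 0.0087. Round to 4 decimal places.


lambda = 0.0087, t = 996
lambda * t = 8.6652
exp(-8.6652) = 0.0002
F(t) = 1 - 0.0002
F(t) = 0.9998

0.9998


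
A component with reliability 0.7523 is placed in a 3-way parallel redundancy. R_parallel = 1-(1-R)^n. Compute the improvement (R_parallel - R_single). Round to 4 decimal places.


R_single = 0.7523, n = 3
1 - R_single = 0.2477
(1 - R_single)^n = 0.2477^3 = 0.0152
R_parallel = 1 - 0.0152 = 0.9848
Improvement = 0.9848 - 0.7523
Improvement = 0.2325

0.2325


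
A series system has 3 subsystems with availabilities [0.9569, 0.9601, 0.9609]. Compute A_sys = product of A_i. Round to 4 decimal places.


Subsystems: [0.9569, 0.9601, 0.9609]
After subsystem 1 (A=0.9569): product = 0.9569
After subsystem 2 (A=0.9601): product = 0.9187
After subsystem 3 (A=0.9609): product = 0.8828
A_sys = 0.8828

0.8828


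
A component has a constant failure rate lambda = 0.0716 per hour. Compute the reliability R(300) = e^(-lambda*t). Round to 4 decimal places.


lambda = 0.0716
t = 300
lambda * t = 21.48
R(t) = e^(-21.48)
R(t) = 0.0

0.0
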